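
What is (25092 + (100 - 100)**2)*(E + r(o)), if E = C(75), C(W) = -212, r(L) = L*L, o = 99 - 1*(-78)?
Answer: 780787764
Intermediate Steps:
o = 177 (o = 99 + 78 = 177)
r(L) = L**2
E = -212
(25092 + (100 - 100)**2)*(E + r(o)) = (25092 + (100 - 100)**2)*(-212 + 177**2) = (25092 + 0**2)*(-212 + 31329) = (25092 + 0)*31117 = 25092*31117 = 780787764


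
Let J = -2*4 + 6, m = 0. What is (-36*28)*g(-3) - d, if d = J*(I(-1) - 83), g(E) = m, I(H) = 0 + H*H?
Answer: -164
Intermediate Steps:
I(H) = H**2 (I(H) = 0 + H**2 = H**2)
J = -2 (J = -8 + 6 = -2)
g(E) = 0
d = 164 (d = -2*((-1)**2 - 83) = -2*(1 - 83) = -2*(-82) = 164)
(-36*28)*g(-3) - d = -36*28*0 - 1*164 = -1008*0 - 164 = 0 - 164 = -164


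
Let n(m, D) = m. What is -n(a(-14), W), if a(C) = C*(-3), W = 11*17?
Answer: -42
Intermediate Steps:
W = 187
a(C) = -3*C
-n(a(-14), W) = -(-3)*(-14) = -1*42 = -42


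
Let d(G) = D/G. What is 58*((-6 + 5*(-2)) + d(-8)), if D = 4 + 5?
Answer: -3973/4 ≈ -993.25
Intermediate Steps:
D = 9
d(G) = 9/G
58*((-6 + 5*(-2)) + d(-8)) = 58*((-6 + 5*(-2)) + 9/(-8)) = 58*((-6 - 10) + 9*(-⅛)) = 58*(-16 - 9/8) = 58*(-137/8) = -3973/4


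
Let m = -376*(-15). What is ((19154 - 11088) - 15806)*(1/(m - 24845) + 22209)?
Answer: -660258910512/3841 ≈ -1.7190e+8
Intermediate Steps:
m = 5640
((19154 - 11088) - 15806)*(1/(m - 24845) + 22209) = ((19154 - 11088) - 15806)*(1/(5640 - 24845) + 22209) = (8066 - 15806)*(1/(-19205) + 22209) = -7740*(-1/19205 + 22209) = -7740*426523844/19205 = -660258910512/3841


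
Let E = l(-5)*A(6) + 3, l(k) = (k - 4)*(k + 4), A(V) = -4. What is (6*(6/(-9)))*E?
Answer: 132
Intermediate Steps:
l(k) = (-4 + k)*(4 + k)
E = -33 (E = (-16 + (-5)**2)*(-4) + 3 = (-16 + 25)*(-4) + 3 = 9*(-4) + 3 = -36 + 3 = -33)
(6*(6/(-9)))*E = (6*(6/(-9)))*(-33) = (6*(6*(-1/9)))*(-33) = (6*(-2/3))*(-33) = -4*(-33) = 132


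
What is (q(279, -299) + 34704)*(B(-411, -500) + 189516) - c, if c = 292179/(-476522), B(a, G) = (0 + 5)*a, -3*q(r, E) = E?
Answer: 3108986855366133/476522 ≈ 6.5243e+9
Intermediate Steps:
q(r, E) = -E/3
B(a, G) = 5*a
c = -292179/476522 (c = 292179*(-1/476522) = -292179/476522 ≈ -0.61315)
(q(279, -299) + 34704)*(B(-411, -500) + 189516) - c = (-⅓*(-299) + 34704)*(5*(-411) + 189516) - 1*(-292179/476522) = (299/3 + 34704)*(-2055 + 189516) + 292179/476522 = (104411/3)*187461 + 292179/476522 = 6524330157 + 292179/476522 = 3108986855366133/476522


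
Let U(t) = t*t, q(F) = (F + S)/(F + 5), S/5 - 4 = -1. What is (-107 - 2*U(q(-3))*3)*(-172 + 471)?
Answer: -96577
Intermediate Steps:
S = 15 (S = 20 + 5*(-1) = 20 - 5 = 15)
q(F) = (15 + F)/(5 + F) (q(F) = (F + 15)/(F + 5) = (15 + F)/(5 + F))
U(t) = t²
(-107 - 2*U(q(-3))*3)*(-172 + 471) = (-107 - 2*(15 - 3)²/(5 - 3)²*3)*(-172 + 471) = (-107 - 2*(12/2)²*3)*299 = (-107 - 2*((½)*12)²*3)*299 = (-107 - 2*6²*3)*299 = (-107 - 2*36*3)*299 = (-107 - 72*3)*299 = (-107 - 216)*299 = -323*299 = -96577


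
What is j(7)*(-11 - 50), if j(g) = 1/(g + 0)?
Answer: -61/7 ≈ -8.7143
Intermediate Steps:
j(g) = 1/g
j(7)*(-11 - 50) = (-11 - 50)/7 = (⅐)*(-61) = -61/7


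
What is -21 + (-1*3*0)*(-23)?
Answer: -21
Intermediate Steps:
-21 + (-1*3*0)*(-23) = -21 - 3*0*(-23) = -21 + 0*(-23) = -21 + 0 = -21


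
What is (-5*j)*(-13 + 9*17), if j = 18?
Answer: -12600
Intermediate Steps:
(-5*j)*(-13 + 9*17) = (-5*18)*(-13 + 9*17) = -90*(-13 + 153) = -90*140 = -12600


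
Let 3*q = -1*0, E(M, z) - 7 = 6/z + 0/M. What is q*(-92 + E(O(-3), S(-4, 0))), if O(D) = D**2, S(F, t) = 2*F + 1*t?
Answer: 0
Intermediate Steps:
S(F, t) = t + 2*F (S(F, t) = 2*F + t = t + 2*F)
E(M, z) = 7 + 6/z (E(M, z) = 7 + (6/z + 0/M) = 7 + (6/z + 0) = 7 + 6/z)
q = 0 (q = (-1*0)/3 = (1/3)*0 = 0)
q*(-92 + E(O(-3), S(-4, 0))) = 0*(-92 + (7 + 6/(0 + 2*(-4)))) = 0*(-92 + (7 + 6/(0 - 8))) = 0*(-92 + (7 + 6/(-8))) = 0*(-92 + (7 + 6*(-1/8))) = 0*(-92 + (7 - 3/4)) = 0*(-92 + 25/4) = 0*(-343/4) = 0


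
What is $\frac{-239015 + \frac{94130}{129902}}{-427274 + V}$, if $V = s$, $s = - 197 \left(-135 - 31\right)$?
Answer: $\frac{3881054050}{6406961493} \approx 0.60576$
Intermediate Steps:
$s = 32702$ ($s = \left(-197\right) \left(-166\right) = 32702$)
$V = 32702$
$\frac{-239015 + \frac{94130}{129902}}{-427274 + V} = \frac{-239015 + \frac{94130}{129902}}{-427274 + 32702} = \frac{-239015 + 94130 \cdot \frac{1}{129902}}{-394572} = \left(-239015 + \frac{47065}{64951}\right) \left(- \frac{1}{394572}\right) = \left(- \frac{15524216200}{64951}\right) \left(- \frac{1}{394572}\right) = \frac{3881054050}{6406961493}$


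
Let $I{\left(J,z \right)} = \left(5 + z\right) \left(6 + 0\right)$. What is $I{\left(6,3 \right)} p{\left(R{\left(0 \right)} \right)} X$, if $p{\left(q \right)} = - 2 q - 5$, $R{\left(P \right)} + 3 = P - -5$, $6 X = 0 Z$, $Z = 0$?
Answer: $0$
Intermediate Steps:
$I{\left(J,z \right)} = 30 + 6 z$ ($I{\left(J,z \right)} = \left(5 + z\right) 6 = 30 + 6 z$)
$X = 0$ ($X = \frac{0 \cdot 0}{6} = \frac{1}{6} \cdot 0 = 0$)
$R{\left(P \right)} = 2 + P$ ($R{\left(P \right)} = -3 + \left(P - -5\right) = -3 + \left(P + 5\right) = -3 + \left(5 + P\right) = 2 + P$)
$p{\left(q \right)} = -5 - 2 q$
$I{\left(6,3 \right)} p{\left(R{\left(0 \right)} \right)} X = \left(30 + 6 \cdot 3\right) \left(-5 - 2 \left(2 + 0\right)\right) 0 = \left(30 + 18\right) \left(-5 - 4\right) 0 = 48 \left(-5 - 4\right) 0 = 48 \left(-9\right) 0 = \left(-432\right) 0 = 0$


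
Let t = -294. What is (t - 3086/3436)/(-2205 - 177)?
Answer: 506635/4092276 ≈ 0.12380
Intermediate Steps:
(t - 3086/3436)/(-2205 - 177) = (-294 - 3086/3436)/(-2205 - 177) = (-294 - 3086*1/3436)/(-2382) = (-294 - 1543/1718)*(-1/2382) = -506635/1718*(-1/2382) = 506635/4092276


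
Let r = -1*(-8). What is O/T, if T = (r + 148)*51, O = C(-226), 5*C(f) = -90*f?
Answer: 113/221 ≈ 0.51131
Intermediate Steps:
r = 8
C(f) = -18*f (C(f) = (-90*f)/5 = -18*f)
O = 4068 (O = -18*(-226) = 4068)
T = 7956 (T = (8 + 148)*51 = 156*51 = 7956)
O/T = 4068/7956 = 4068*(1/7956) = 113/221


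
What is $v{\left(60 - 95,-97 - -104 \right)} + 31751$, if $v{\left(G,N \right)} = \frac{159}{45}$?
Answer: $\frac{476318}{15} \approx 31755.0$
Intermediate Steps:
$v{\left(G,N \right)} = \frac{53}{15}$ ($v{\left(G,N \right)} = 159 \cdot \frac{1}{45} = \frac{53}{15}$)
$v{\left(60 - 95,-97 - -104 \right)} + 31751 = \frac{53}{15} + 31751 = \frac{476318}{15}$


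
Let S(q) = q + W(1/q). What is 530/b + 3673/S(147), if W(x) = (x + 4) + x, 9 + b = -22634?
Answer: 12213892163/502651957 ≈ 24.299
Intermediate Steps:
b = -22643 (b = -9 - 22634 = -22643)
W(x) = 4 + 2*x (W(x) = (4 + x) + x = 4 + 2*x)
S(q) = 4 + q + 2/q (S(q) = q + (4 + 2/q) = 4 + q + 2/q)
530/b + 3673/S(147) = 530/(-22643) + 3673/(4 + 147 + 2/147) = 530*(-1/22643) + 3673/(4 + 147 + 2*(1/147)) = -530/22643 + 3673/(4 + 147 + 2/147) = -530/22643 + 3673/(22199/147) = -530/22643 + 3673*(147/22199) = -530/22643 + 539931/22199 = 12213892163/502651957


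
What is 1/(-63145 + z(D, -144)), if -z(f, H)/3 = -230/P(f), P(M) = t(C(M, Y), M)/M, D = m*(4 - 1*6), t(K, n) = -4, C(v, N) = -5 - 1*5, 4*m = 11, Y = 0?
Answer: -4/248785 ≈ -1.6078e-5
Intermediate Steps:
m = 11/4 (m = (¼)*11 = 11/4 ≈ 2.7500)
C(v, N) = -10 (C(v, N) = -5 - 5 = -10)
D = -11/2 (D = 11*(4 - 1*6)/4 = 11*(4 - 6)/4 = (11/4)*(-2) = -11/2 ≈ -5.5000)
P(M) = -4/M
z(f, H) = -345*f/2 (z(f, H) = -(-690)/((-4/f)) = -(-690)*(-f/4) = -345*f/2)
1/(-63145 + z(D, -144)) = 1/(-63145 - 345/2*(-11/2)) = 1/(-63145 + 3795/4) = 1/(-248785/4) = -4/248785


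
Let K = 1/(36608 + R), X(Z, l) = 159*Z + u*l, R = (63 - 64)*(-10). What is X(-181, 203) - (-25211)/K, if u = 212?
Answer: 923190655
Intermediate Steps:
R = 10 (R = -1*(-10) = 10)
X(Z, l) = 159*Z + 212*l
K = 1/36618 (K = 1/(36608 + 10) = 1/36618 ≈ 2.7309e-5)
X(-181, 203) - (-25211)/K = (159*(-181) + 212*203) - (-25211)/1/36618 = (-28779 + 43036) - (-25211)*36618 = 14257 - 1*(-923176398) = 14257 + 923176398 = 923190655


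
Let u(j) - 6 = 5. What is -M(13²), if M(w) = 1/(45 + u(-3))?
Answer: -1/56 ≈ -0.017857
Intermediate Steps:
u(j) = 11 (u(j) = 6 + 5 = 11)
M(w) = 1/56 (M(w) = 1/(45 + 11) = 1/56)
-M(13²) = -1*1/56 = -1/56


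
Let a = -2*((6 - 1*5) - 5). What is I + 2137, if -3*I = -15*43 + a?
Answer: 7048/3 ≈ 2349.3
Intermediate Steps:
a = 8 (a = -2*((6 - 5) - 5) = -2*(1 - 5) = -2*(-4) = 8)
I = 637/3 (I = -(-15*43 + 8)/3 = -(-645 + 8)/3 = -⅓*(-637) = 637/3 ≈ 212.33)
I + 2137 = 637/3 + 2137 = 7048/3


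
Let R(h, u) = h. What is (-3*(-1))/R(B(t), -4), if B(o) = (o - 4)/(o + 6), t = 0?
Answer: -9/2 ≈ -4.5000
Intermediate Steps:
B(o) = (-4 + o)/(6 + o)
(-3*(-1))/R(B(t), -4) = (-3*(-1))/(((-4 + 0)/(6 + 0))) = 3/((-4/6)) = 3/(((⅙)*(-4))) = 3/(-⅔) = 3*(-3/2) = -9/2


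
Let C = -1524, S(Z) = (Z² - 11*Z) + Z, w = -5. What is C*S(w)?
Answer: -114300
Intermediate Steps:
S(Z) = Z² - 10*Z
C*S(w) = -(-7620)*(-10 - 5) = -(-7620)*(-15) = -1524*75 = -114300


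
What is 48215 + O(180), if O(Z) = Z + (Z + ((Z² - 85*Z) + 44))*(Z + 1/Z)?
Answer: 142506506/45 ≈ 3.1668e+6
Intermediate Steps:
O(Z) = Z + (Z + 1/Z)*(44 + Z² - 84*Z) (O(Z) = Z + (Z + (44 + Z² - 85*Z))*(Z + 1/Z) = Z + (44 + Z² - 84*Z)*(Z + 1/Z) = Z + (Z + 1/Z)*(44 + Z² - 84*Z))
48215 + O(180) = 48215 + (-84 + 180³ - 84*180² + 44/180 + 46*180) = 48215 + (-84 + 5832000 - 84*32400 + 44*(1/180) + 8280) = 48215 + (-84 + 5832000 - 2721600 + 11/45 + 8280) = 48215 + 140336831/45 = 142506506/45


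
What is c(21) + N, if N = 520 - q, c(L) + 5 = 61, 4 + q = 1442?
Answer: -862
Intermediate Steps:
q = 1438 (q = -4 + 1442 = 1438)
c(L) = 56 (c(L) = -5 + 61 = 56)
N = -918 (N = 520 - 1*1438 = 520 - 1438 = -918)
c(21) + N = 56 - 918 = -862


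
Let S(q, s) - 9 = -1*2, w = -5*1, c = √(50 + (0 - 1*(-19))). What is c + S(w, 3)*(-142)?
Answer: -994 + √69 ≈ -985.69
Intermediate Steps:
c = √69 (c = √(50 + (0 + 19)) = √(50 + 19) = √69 ≈ 8.3066)
w = -5
S(q, s) = 7 (S(q, s) = 9 - 1*2 = 9 - 2 = 7)
c + S(w, 3)*(-142) = √69 + 7*(-142) = √69 - 994 = -994 + √69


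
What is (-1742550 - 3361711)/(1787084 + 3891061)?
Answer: -5104261/5678145 ≈ -0.89893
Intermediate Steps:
(-1742550 - 3361711)/(1787084 + 3891061) = -5104261/5678145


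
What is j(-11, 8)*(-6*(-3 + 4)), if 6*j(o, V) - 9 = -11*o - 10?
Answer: -120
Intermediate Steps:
j(o, V) = -⅙ - 11*o/6 (j(o, V) = 3/2 + (-11*o - 10)/6 = 3/2 + (-10 - 11*o)/6 = 3/2 + (-5/3 - 11*o/6) = -⅙ - 11*o/6)
j(-11, 8)*(-6*(-3 + 4)) = (-⅙ - 11/6*(-11))*(-6*(-3 + 4)) = (-⅙ + 121/6)*(-6*1) = 20*(-6) = -120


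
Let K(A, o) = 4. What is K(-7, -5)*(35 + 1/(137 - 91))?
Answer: 3222/23 ≈ 140.09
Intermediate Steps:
K(-7, -5)*(35 + 1/(137 - 91)) = 4*(35 + 1/(137 - 91)) = 4*(35 + 1/46) = 4*(1611/46) = 3222/23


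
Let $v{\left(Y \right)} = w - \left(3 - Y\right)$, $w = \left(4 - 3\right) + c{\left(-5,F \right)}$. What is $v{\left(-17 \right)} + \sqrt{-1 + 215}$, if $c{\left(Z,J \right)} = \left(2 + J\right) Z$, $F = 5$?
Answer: $-54 + \sqrt{214} \approx -39.371$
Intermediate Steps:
$c{\left(Z,J \right)} = Z \left(2 + J\right)$
$w = -34$ ($w = \left(4 - 3\right) - 5 \left(2 + 5\right) = 1 - 35 = -34$)
$v{\left(Y \right)} = -37 + Y$ ($v{\left(Y \right)} = -34 - \left(3 - Y\right) = -34 + \left(-3 + Y\right) = -37 + Y$)
$v{\left(-17 \right)} + \sqrt{-1 + 215} = \left(-37 - 17\right) + \sqrt{-1 + 215} = -54 + \sqrt{214}$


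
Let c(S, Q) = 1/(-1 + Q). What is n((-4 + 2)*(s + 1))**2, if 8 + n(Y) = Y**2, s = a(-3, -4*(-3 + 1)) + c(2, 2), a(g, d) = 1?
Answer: 784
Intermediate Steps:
s = 2 (s = 1 + 1/(-1 + 2) = 1 + 1/1 = 1 + 1 = 2)
n(Y) = -8 + Y**2
n((-4 + 2)*(s + 1))**2 = (-8 + ((-4 + 2)*(2 + 1))**2)**2 = (-8 + (-2*3)**2)**2 = (-8 + (-6)**2)**2 = (-8 + 36)**2 = 28**2 = 784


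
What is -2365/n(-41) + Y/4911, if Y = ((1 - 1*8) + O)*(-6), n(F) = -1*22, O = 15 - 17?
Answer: 351991/3274 ≈ 107.51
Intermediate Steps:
O = -2
n(F) = -22
Y = 54 (Y = ((1 - 1*8) - 2)*(-6) = ((1 - 8) - 2)*(-6) = (-7 - 2)*(-6) = -9*(-6) = 54)
-2365/n(-41) + Y/4911 = -2365/(-22) + 54/4911 = -2365*(-1/22) + 54*(1/4911) = 215/2 + 18/1637 = 351991/3274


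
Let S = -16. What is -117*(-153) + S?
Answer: 17885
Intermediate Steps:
-117*(-153) + S = -117*(-153) - 16 = 17901 - 16 = 17885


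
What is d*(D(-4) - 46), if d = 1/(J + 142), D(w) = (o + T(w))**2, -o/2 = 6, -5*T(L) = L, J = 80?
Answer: 331/925 ≈ 0.35784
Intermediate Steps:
T(L) = -L/5
o = -12 (o = -2*6 = -12)
D(w) = (-12 - w/5)**2
d = 1/222 (d = 1/(80 + 142) = 1/222 ≈ 0.0045045)
d*(D(-4) - 46) = ((60 - 4)**2/25 - 46)/222 = ((1/25)*56**2 - 46)/222 = ((1/25)*3136 - 46)/222 = (3136/25 - 46)/222 = (1/222)*(1986/25) = 331/925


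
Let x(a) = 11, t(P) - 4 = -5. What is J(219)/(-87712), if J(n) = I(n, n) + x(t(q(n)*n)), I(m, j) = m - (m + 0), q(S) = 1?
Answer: -11/87712 ≈ -0.00012541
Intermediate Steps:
I(m, j) = 0 (I(m, j) = m - m = 0)
t(P) = -1 (t(P) = 4 - 5 = -1)
J(n) = 11 (J(n) = 0 + 11 = 11)
J(219)/(-87712) = 11/(-87712) = 11*(-1/87712) = -11/87712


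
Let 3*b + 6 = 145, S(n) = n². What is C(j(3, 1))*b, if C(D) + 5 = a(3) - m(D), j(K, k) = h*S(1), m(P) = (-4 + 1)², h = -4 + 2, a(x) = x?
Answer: -1529/3 ≈ -509.67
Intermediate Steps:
h = -2
b = 139/3 (b = -2 + (⅓)*145 = -2 + 145/3 = 139/3 ≈ 46.333)
m(P) = 9 (m(P) = (-3)² = 9)
j(K, k) = -2 (j(K, k) = -2*1² = -2*1 = -2)
C(D) = -11 (C(D) = -5 + (3 - 1*9) = -5 + (3 - 9) = -5 - 6 = -11)
C(j(3, 1))*b = -11*139/3 = -1529/3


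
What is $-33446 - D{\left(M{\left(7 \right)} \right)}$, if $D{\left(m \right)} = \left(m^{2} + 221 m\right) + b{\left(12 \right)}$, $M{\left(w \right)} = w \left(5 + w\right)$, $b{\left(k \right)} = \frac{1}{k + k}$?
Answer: $- \frac{1417585}{24} \approx -59066.0$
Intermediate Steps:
$b{\left(k \right)} = \frac{1}{2 k}$
$D{\left(m \right)} = \frac{1}{24} + m^{2} + 221 m$ ($D{\left(m \right)} = \left(m^{2} + 221 m\right) + \frac{1}{2 \cdot 12} = \left(m^{2} + 221 m\right) + \frac{1}{2} \cdot \frac{1}{12} = \left(m^{2} + 221 m\right) + \frac{1}{24} = \frac{1}{24} + m^{2} + 221 m$)
$-33446 - D{\left(M{\left(7 \right)} \right)} = -33446 - \left(\frac{1}{24} + \left(7 \left(5 + 7\right)\right)^{2} + 221 \cdot 7 \left(5 + 7\right)\right) = -33446 - \left(\frac{1}{24} + \left(7 \cdot 12\right)^{2} + 221 \cdot 7 \cdot 12\right) = -33446 - \left(\frac{1}{24} + 84^{2} + 221 \cdot 84\right) = -33446 - \left(\frac{1}{24} + 7056 + 18564\right) = -33446 - \frac{614881}{24} = - \frac{1417585}{24}$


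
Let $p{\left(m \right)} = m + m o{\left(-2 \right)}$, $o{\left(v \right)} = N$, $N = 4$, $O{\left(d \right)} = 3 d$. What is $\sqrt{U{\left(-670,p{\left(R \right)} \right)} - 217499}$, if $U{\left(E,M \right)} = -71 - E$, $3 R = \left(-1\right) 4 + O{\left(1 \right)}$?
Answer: $30 i \sqrt{241} \approx 465.73 i$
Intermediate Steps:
$o{\left(v \right)} = 4$
$R = - \frac{1}{3}$ ($R = \frac{\left(-1\right) 4 + 3 \cdot 1}{3} = \frac{-4 + 3}{3} = \frac{1}{3} \left(-1\right) = - \frac{1}{3} \approx -0.33333$)
$p{\left(m \right)} = 5 m$ ($p{\left(m \right)} = m + m 4 = m + 4 m = 5 m$)
$\sqrt{U{\left(-670,p{\left(R \right)} \right)} - 217499} = \sqrt{\left(-71 - -670\right) - 217499} = \sqrt{\left(-71 + 670\right) - 217499} = \sqrt{599 - 217499} = \sqrt{-216900} = 30 i \sqrt{241}$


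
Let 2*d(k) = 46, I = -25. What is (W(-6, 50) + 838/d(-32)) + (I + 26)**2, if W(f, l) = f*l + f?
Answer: -6177/23 ≈ -268.57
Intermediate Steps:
d(k) = 23 (d(k) = (1/2)*46 = 23)
W(f, l) = f + f*l
(W(-6, 50) + 838/d(-32)) + (I + 26)**2 = (-6*(1 + 50) + 838/23) + (-25 + 26)**2 = (-6*51 + 838*(1/23)) + 1**2 = (-306 + 838/23) + 1 = -6200/23 + 1 = -6177/23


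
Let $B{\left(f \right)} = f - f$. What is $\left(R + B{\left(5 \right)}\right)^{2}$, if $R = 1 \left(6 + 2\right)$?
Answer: $64$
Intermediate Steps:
$B{\left(f \right)} = 0$
$R = 8$ ($R = 1 \cdot 8 = 8$)
$\left(R + B{\left(5 \right)}\right)^{2} = \left(8 + 0\right)^{2} = 8^{2} = 64$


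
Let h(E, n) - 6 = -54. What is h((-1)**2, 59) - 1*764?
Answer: -812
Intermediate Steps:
h(E, n) = -48 (h(E, n) = 6 - 54 = -48)
h((-1)**2, 59) - 1*764 = -48 - 1*764 = -48 - 764 = -812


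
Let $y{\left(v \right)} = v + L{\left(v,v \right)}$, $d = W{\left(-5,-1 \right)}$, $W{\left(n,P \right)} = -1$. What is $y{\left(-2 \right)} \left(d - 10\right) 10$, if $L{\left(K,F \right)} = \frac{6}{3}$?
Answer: $0$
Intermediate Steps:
$L{\left(K,F \right)} = 2$ ($L{\left(K,F \right)} = 6 \cdot \frac{1}{3} = 2$)
$d = -1$
$y{\left(v \right)} = 2 + v$ ($y{\left(v \right)} = v + 2 = 2 + v$)
$y{\left(-2 \right)} \left(d - 10\right) 10 = \left(2 - 2\right) \left(-1 - 10\right) 10 = 0 \left(-1 - 10\right) 10 = 0 \left(-11\right) 10 = 0 \cdot 10 = 0$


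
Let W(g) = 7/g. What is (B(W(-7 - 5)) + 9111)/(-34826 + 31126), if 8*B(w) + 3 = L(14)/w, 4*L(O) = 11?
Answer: -255081/103600 ≈ -2.4622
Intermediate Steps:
L(O) = 11/4 (L(O) = (1/4)*11 = 11/4)
B(w) = -3/8 + 11/(32*w) (B(w) = -3/8 + (11/(4*w))/8 = -3/8 + 11/(32*w))
(B(W(-7 - 5)) + 9111)/(-34826 + 31126) = ((11 - 84/(-7 - 5))/(32*((7/(-7 - 5)))) + 9111)/(-34826 + 31126) = ((11 - 84/(-12))/(32*((7/(-12)))) + 9111)/(-3700) = ((11 - 84*(-1)/12)/(32*((7*(-1/12)))) + 9111)*(-1/3700) = ((11 - 12*(-7/12))/(32*(-7/12)) + 9111)*(-1/3700) = ((1/32)*(-12/7)*(11 + 7) + 9111)*(-1/3700) = ((1/32)*(-12/7)*18 + 9111)*(-1/3700) = (-27/28 + 9111)*(-1/3700) = (255081/28)*(-1/3700) = -255081/103600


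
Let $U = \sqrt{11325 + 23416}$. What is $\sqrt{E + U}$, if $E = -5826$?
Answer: $\sqrt{-5826 + 7 \sqrt{709}} \approx 75.097 i$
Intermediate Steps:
$U = 7 \sqrt{709}$ ($U = \sqrt{34741} = 7 \sqrt{709} \approx 186.39$)
$\sqrt{E + U} = \sqrt{-5826 + 7 \sqrt{709}}$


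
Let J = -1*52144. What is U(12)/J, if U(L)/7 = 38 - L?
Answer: -91/26072 ≈ -0.0034903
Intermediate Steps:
J = -52144
U(L) = 266 - 7*L (U(L) = 7*(38 - L) = 266 - 7*L)
U(12)/J = (266 - 7*12)/(-52144) = (266 - 84)*(-1/52144) = 182*(-1/52144) = -91/26072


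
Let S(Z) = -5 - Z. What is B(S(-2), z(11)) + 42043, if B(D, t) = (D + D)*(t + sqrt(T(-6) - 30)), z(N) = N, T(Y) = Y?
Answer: 41977 - 36*I ≈ 41977.0 - 36.0*I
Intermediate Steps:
B(D, t) = 2*D*(t + 6*I) (B(D, t) = (D + D)*(t + sqrt(-6 - 30)) = (2*D)*(t + sqrt(-36)) = (2*D)*(t + 6*I) = 2*D*(t + 6*I))
B(S(-2), z(11)) + 42043 = 2*(-5 - 1*(-2))*(11 + 6*I) + 42043 = 2*(-5 + 2)*(11 + 6*I) + 42043 = 2*(-3)*(11 + 6*I) + 42043 = (-66 - 36*I) + 42043 = 41977 - 36*I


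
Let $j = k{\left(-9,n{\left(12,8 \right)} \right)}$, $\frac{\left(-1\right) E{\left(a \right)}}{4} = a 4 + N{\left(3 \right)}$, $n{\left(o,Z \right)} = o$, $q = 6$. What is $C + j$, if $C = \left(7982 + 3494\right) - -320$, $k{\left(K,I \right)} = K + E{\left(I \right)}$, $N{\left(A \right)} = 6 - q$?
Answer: $11595$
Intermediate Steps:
$N{\left(A \right)} = 0$ ($N{\left(A \right)} = 6 - 6 = 0$)
$E{\left(a \right)} = - 16 a$ ($E{\left(a \right)} = - 4 \left(a 4 + 0\right) = - 4 \left(4 a + 0\right) = - 4 \cdot 4 a = - 16 a$)
$k{\left(K,I \right)} = K - 16 I$
$C = 11796$ ($C = 11476 + 320 = 11796$)
$j = -201$ ($j = -9 - 192 = -201$)
$C + j = 11796 - 201 = 11595$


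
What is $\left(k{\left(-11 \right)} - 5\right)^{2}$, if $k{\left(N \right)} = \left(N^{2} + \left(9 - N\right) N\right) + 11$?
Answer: $8649$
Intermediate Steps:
$k{\left(N \right)} = 11 + N^{2} + N \left(9 - N\right)$ ($k{\left(N \right)} = \left(N^{2} + N \left(9 - N\right)\right) + 11 = 11 + N^{2} + N \left(9 - N\right)$)
$\left(k{\left(-11 \right)} - 5\right)^{2} = \left(\left(11 + 9 \left(-11\right)\right) - 5\right)^{2} = \left(\left(11 - 99\right) - 5\right)^{2} = \left(-88 - 5\right)^{2} = \left(-93\right)^{2} = 8649$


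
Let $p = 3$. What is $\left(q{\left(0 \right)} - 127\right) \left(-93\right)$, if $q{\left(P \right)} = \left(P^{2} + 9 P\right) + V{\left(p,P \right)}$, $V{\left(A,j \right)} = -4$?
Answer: $12183$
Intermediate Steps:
$q{\left(P \right)} = -4 + P^{2} + 9 P$ ($q{\left(P \right)} = \left(P^{2} + 9 P\right) - 4 = -4 + P^{2} + 9 P$)
$\left(q{\left(0 \right)} - 127\right) \left(-93\right) = \left(\left(-4 + 0^{2} + 9 \cdot 0\right) - 127\right) \left(-93\right) = \left(\left(-4 + 0 + 0\right) - 127\right) \left(-93\right) = \left(-4 - 127\right) \left(-93\right) = \left(-131\right) \left(-93\right) = 12183$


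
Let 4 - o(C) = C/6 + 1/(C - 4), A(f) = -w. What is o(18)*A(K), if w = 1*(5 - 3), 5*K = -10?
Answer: -13/7 ≈ -1.8571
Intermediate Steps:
K = -2 (K = (1/5)*(-10) = -2)
w = 2 (w = 1*2 = 2)
A(f) = -2 (A(f) = -1*2 = -2)
o(C) = 4 - 1/(-4 + C) - C/6 (o(C) = 4 - (C/6 + 1/(C - 4)) = 4 - (C*(1/6) + 1/(-4 + C)) = 4 - (C/6 + 1/(-4 + C)) = 4 - (1/(-4 + C) + C/6) = 4 + (-1/(-4 + C) - C/6) = 4 - 1/(-4 + C) - C/6)
o(18)*A(K) = ((-102 - 1*18**2 + 28*18)/(6*(-4 + 18)))*(-2) = ((1/6)*(-102 - 1*324 + 504)/14)*(-2) = ((1/6)*(1/14)*(-102 - 324 + 504))*(-2) = ((1/6)*(1/14)*78)*(-2) = (13/14)*(-2) = -13/7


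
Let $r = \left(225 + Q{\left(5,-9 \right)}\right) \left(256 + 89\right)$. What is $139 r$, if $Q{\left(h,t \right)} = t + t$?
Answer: $9926685$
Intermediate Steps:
$Q{\left(h,t \right)} = 2 t$
$r = 71415$ ($r = \left(225 + 2 \left(-9\right)\right) \left(256 + 89\right) = \left(225 - 18\right) 345 = 207 \cdot 345 = 71415$)
$139 r = 139 \cdot 71415 = 9926685$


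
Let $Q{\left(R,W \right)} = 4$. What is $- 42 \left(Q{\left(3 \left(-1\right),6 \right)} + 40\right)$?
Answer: $-1848$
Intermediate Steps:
$- 42 \left(Q{\left(3 \left(-1\right),6 \right)} + 40\right) = - 42 \left(4 + 40\right) = \left(-42\right) 44 = -1848$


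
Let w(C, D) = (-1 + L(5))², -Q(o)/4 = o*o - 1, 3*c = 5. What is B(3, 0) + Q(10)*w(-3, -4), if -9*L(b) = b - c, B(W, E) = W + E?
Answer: -59993/81 ≈ -740.65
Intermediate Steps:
c = 5/3 (c = (⅓)*5 = 5/3 ≈ 1.6667)
B(W, E) = E + W
L(b) = 5/27 - b/9 (L(b) = -(b - 1*5/3)/9 = -(b - 5/3)/9 = -(-5/3 + b)/9 = 5/27 - b/9)
Q(o) = 4 - 4*o² (Q(o) = -4*(o*o - 1) = -4*(o² - 1) = -4*(-1 + o²) = 4 - 4*o²)
w(C, D) = 1369/729 (w(C, D) = (-1 + (5/27 - ⅑*5))² = (-1 + (5/27 - 5/9))² = (-1 - 10/27)² = (-37/27)² = 1369/729)
B(3, 0) + Q(10)*w(-3, -4) = (0 + 3) + (4 - 4*10²)*(1369/729) = 3 + (4 - 4*100)*(1369/729) = 3 + (4 - 400)*(1369/729) = 3 - 396*1369/729 = 3 - 60236/81 = -59993/81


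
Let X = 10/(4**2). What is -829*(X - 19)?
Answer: 121863/8 ≈ 15233.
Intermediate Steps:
X = 5/8 (X = 10/16 = 10*(1/16) = 5/8 ≈ 0.62500)
-829*(X - 19) = -829*(5/8 - 19) = -829*(-147/8) = 121863/8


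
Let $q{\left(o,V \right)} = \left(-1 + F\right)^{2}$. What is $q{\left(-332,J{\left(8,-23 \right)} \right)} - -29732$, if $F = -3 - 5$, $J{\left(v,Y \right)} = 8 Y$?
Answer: $29813$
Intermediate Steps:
$F = -8$ ($F = -3 - 5 = -8$)
$q{\left(o,V \right)} = 81$ ($q{\left(o,V \right)} = \left(-1 - 8\right)^{2} = \left(-9\right)^{2} = 81$)
$q{\left(-332,J{\left(8,-23 \right)} \right)} - -29732 = 81 - -29732 = 81 + 29732 = 29813$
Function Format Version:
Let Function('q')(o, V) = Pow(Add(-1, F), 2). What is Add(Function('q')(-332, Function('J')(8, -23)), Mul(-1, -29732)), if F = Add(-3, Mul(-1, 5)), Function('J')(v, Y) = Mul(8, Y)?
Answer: 29813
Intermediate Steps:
F = -8 (F = Add(-3, -5) = -8)
Function('q')(o, V) = 81 (Function('q')(o, V) = Pow(Add(-1, -8), 2) = Pow(-9, 2) = 81)
Add(Function('q')(-332, Function('J')(8, -23)), Mul(-1, -29732)) = Add(81, Mul(-1, -29732)) = Add(81, 29732) = 29813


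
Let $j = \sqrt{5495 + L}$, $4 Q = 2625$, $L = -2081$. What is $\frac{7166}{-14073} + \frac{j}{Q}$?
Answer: $- \frac{7166}{14073} + \frac{4 \sqrt{3414}}{2625} \approx -0.42017$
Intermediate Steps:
$Q = \frac{2625}{4}$ ($Q = \frac{1}{4} \cdot 2625 = \frac{2625}{4} \approx 656.25$)
$j = \sqrt{3414}$ ($j = \sqrt{5495 - 2081} = \sqrt{3414} \approx 58.429$)
$\frac{7166}{-14073} + \frac{j}{Q} = \frac{7166}{-14073} + \frac{\sqrt{3414}}{\frac{2625}{4}} = 7166 \left(- \frac{1}{14073}\right) + \sqrt{3414} \cdot \frac{4}{2625} = - \frac{7166}{14073} + \frac{4 \sqrt{3414}}{2625}$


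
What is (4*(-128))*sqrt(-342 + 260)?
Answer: -512*I*sqrt(82) ≈ -4636.4*I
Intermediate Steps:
(4*(-128))*sqrt(-342 + 260) = -512*I*sqrt(82)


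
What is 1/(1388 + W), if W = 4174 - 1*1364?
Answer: 1/4198 ≈ 0.00023821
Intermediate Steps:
W = 2810 (W = 4174 - 1364 = 2810)
1/(1388 + W) = 1/(1388 + 2810) = 1/4198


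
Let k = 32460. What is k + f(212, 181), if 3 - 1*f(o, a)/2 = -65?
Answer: 32596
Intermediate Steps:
f(o, a) = 136 (f(o, a) = 6 - 2*(-65) = 6 + 130 = 136)
k + f(212, 181) = 32460 + 136 = 32596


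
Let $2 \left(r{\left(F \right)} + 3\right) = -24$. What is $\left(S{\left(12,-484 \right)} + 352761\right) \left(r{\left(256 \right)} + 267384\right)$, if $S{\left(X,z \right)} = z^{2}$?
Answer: $156950148273$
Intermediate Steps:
$r{\left(F \right)} = -15$ ($r{\left(F \right)} = -3 + \frac{1}{2} \left(-24\right) = -3 - 12 = -15$)
$\left(S{\left(12,-484 \right)} + 352761\right) \left(r{\left(256 \right)} + 267384\right) = \left(\left(-484\right)^{2} + 352761\right) \left(-15 + 267384\right) = \left(234256 + 352761\right) 267369 = 587017 \cdot 267369 = 156950148273$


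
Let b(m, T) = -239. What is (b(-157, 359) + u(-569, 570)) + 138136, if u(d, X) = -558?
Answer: 137339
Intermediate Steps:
(b(-157, 359) + u(-569, 570)) + 138136 = (-239 - 558) + 138136 = -797 + 138136 = 137339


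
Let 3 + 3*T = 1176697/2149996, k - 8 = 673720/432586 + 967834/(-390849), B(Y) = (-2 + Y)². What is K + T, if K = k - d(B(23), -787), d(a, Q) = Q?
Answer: 144180544314419029199/181756152775938972 ≈ 793.26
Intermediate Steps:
k = 598628896834/84537902757 (k = 8 + (673720/432586 + 967834/(-390849)) = 8 + (673720*(1/432586) + 967834*(-1/390849)) = 8 + (336860/216293 - 967834/390849) = 8 - 77674325222/84537902757 = 598628896834/84537902757 ≈ 7.0812)
T = -5273291/6449988 (T = -1 + (1176697/2149996)/3 = -1 + (1176697*(1/2149996))/3 = -1 + (⅓)*(1176697/2149996) = -1 + 1176697/6449988 = -5273291/6449988 ≈ -0.81757)
K = 67129958366593/84537902757 (K = 598628896834/84537902757 - 1*(-787) = 598628896834/84537902757 + 787 = 67129958366593/84537902757 ≈ 794.08)
K + T = 67129958366593/84537902757 - 5273291/6449988 = 144180544314419029199/181756152775938972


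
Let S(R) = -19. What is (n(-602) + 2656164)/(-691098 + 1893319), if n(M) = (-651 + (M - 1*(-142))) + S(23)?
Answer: 2655034/1202221 ≈ 2.2084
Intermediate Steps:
n(M) = -528 + M (n(M) = (-651 + (M - 1*(-142))) - 19 = (-651 + (M + 142)) - 19 = (-651 + (142 + M)) - 19 = (-509 + M) - 19 = -528 + M)
(n(-602) + 2656164)/(-691098 + 1893319) = ((-528 - 602) + 2656164)/(-691098 + 1893319) = (-1130 + 2656164)/1202221 = 2655034*(1/1202221) = 2655034/1202221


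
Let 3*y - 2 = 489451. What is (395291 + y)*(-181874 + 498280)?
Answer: 176694399452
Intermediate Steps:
y = 163151 (y = 2/3 + (1/3)*489451 = 2/3 + 489451/3 = 163151)
(395291 + y)*(-181874 + 498280) = (395291 + 163151)*(-181874 + 498280) = 558442*316406 = 176694399452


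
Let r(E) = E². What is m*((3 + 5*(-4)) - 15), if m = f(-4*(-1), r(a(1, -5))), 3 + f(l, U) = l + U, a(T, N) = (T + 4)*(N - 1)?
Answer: -28832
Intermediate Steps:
a(T, N) = (-1 + N)*(4 + T) (a(T, N) = (4 + T)*(-1 + N) = (-1 + N)*(4 + T))
f(l, U) = -3 + U + l (f(l, U) = -3 + (l + U) = -3 + (U + l) = -3 + U + l)
m = 901 (m = -3 + (-4 - 1*1 + 4*(-5) - 5*1)² - 4*(-1) = -3 + (-4 - 1 - 20 - 5)² + 4 = -3 + (-30)² + 4 = -3 + 900 + 4 = 901)
m*((3 + 5*(-4)) - 15) = 901*((3 + 5*(-4)) - 15) = 901*((3 - 20) - 15) = 901*(-17 - 15) = 901*(-32) = -28832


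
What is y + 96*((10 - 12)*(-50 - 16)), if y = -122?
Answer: 12550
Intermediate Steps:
y + 96*((10 - 12)*(-50 - 16)) = -122 + 96*((10 - 12)*(-50 - 16)) = -122 + 96*(-2*(-66)) = -122 + 96*132 = -122 + 12672 = 12550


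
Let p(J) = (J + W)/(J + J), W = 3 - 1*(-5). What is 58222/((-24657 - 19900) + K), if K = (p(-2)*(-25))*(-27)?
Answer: -116444/91139 ≈ -1.2777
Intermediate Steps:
W = 8 (W = 3 + 5 = 8)
p(J) = (8 + J)/(2*J) (p(J) = (J + 8)/(J + J) = (8 + J)/((2*J)) = (8 + J)*(1/(2*J)) = (8 + J)/(2*J))
K = -2025/2 (K = (((½)*(8 - 2)/(-2))*(-25))*(-27) = (((½)*(-½)*6)*(-25))*(-27) = -3/2*(-25)*(-27) = (75/2)*(-27) = -2025/2 ≈ -1012.5)
58222/((-24657 - 19900) + K) = 58222/((-24657 - 19900) - 2025/2) = 58222/(-44557 - 2025/2) = 58222/(-91139/2) = 58222*(-2/91139) = -116444/91139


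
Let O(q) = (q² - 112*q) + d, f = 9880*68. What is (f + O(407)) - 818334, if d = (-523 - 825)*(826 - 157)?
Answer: -928241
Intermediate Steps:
f = 671840
d = -901812 (d = -1348*669 = -901812)
O(q) = -901812 + q² - 112*q (O(q) = (q² - 112*q) - 901812 = -901812 + q² - 112*q)
(f + O(407)) - 818334 = (671840 + (-901812 + 407² - 112*407)) - 818334 = (671840 + (-901812 + 165649 - 45584)) - 818334 = (671840 - 781747) - 818334 = -109907 - 818334 = -928241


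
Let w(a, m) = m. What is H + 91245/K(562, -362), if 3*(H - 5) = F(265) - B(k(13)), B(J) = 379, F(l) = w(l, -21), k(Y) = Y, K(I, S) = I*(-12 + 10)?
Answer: -706475/3372 ≈ -209.51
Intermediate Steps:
K(I, S) = -2*I (K(I, S) = I*(-2) = -2*I)
F(l) = -21
H = -385/3 (H = 5 + (-21 - 1*379)/3 = 5 + (-21 - 379)/3 = 5 + (⅓)*(-400) = 5 - 400/3 = -385/3 ≈ -128.33)
H + 91245/K(562, -362) = -385/3 + 91245/((-2*562)) = -385/3 + 91245/(-1124) = -385/3 + 91245*(-1/1124) = -385/3 - 91245/1124 = -706475/3372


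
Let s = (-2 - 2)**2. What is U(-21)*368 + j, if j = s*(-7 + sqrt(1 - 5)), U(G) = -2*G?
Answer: 15344 + 32*I ≈ 15344.0 + 32.0*I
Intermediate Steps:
s = 16 (s = (-4)**2 = 16)
j = -112 + 32*I (j = 16*(-7 + sqrt(1 - 5)) = 16*(-7 + sqrt(-4)) = 16*(-7 + 2*I) = -112 + 32*I ≈ -112.0 + 32.0*I)
U(-21)*368 + j = -2*(-21)*368 + (-112 + 32*I) = 42*368 + (-112 + 32*I) = 15456 + (-112 + 32*I) = 15344 + 32*I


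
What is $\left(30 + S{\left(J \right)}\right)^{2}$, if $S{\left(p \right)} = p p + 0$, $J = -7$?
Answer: $6241$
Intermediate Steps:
$S{\left(p \right)} = p^{2}$ ($S{\left(p \right)} = p^{2} + 0 = p^{2}$)
$\left(30 + S{\left(J \right)}\right)^{2} = \left(30 + \left(-7\right)^{2}\right)^{2} = \left(30 + 49\right)^{2} = 79^{2} = 6241$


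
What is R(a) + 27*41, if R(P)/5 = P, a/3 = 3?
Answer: 1152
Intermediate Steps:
a = 9 (a = 3*3 = 9)
R(P) = 5*P
R(a) + 27*41 = 5*9 + 27*41 = 45 + 1107 = 1152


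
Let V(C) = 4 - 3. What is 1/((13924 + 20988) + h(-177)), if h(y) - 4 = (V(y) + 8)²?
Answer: 1/34997 ≈ 2.8574e-5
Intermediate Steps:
V(C) = 1
h(y) = 85 (h(y) = 4 + (1 + 8)² = 4 + 9² = 4 + 81 = 85)
1/((13924 + 20988) + h(-177)) = 1/((13924 + 20988) + 85) = 1/(34912 + 85) = 1/34997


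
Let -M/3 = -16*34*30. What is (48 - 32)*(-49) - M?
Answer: -49744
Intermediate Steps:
M = 48960 (M = -3*(-16*34)*30 = -(-1632)*30 = -3*(-16320) = 48960)
(48 - 32)*(-49) - M = (48 - 32)*(-49) - 1*48960 = 16*(-49) - 48960 = -784 - 48960 = -49744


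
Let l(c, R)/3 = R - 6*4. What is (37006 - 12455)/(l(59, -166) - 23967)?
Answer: -24551/24537 ≈ -1.0006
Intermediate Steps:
l(c, R) = -72 + 3*R (l(c, R) = 3*(R - 6*4) = 3*(R - 24) = 3*(-24 + R) = -72 + 3*R)
(37006 - 12455)/(l(59, -166) - 23967) = (37006 - 12455)/((-72 + 3*(-166)) - 23967) = 24551/((-72 - 498) - 23967) = 24551/(-570 - 23967) = 24551/(-24537) = 24551*(-1/24537) = -24551/24537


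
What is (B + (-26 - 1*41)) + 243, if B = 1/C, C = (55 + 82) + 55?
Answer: 33793/192 ≈ 176.01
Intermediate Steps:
C = 192 (C = 137 + 55 = 192)
B = 1/192 ≈ 0.0052083
(B + (-26 - 1*41)) + 243 = (1/192 + (-26 - 1*41)) + 243 = (1/192 + (-26 - 41)) + 243 = (1/192 - 67) + 243 = -12863/192 + 243 = 33793/192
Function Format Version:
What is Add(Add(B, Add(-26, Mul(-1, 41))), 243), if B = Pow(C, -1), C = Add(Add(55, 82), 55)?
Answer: Rational(33793, 192) ≈ 176.01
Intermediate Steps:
C = 192 (C = Add(137, 55) = 192)
B = Rational(1, 192) (B = Pow(192, -1) = Rational(1, 192) ≈ 0.0052083)
Add(Add(B, Add(-26, Mul(-1, 41))), 243) = Add(Add(Rational(1, 192), Add(-26, Mul(-1, 41))), 243) = Add(Add(Rational(1, 192), Add(-26, -41)), 243) = Add(Add(Rational(1, 192), -67), 243) = Add(Rational(-12863, 192), 243) = Rational(33793, 192)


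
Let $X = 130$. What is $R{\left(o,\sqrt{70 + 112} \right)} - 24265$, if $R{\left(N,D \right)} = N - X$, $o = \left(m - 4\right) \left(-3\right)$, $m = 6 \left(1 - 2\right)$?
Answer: $-24365$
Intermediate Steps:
$m = -6$ ($m = 6 \left(-1\right) = -6$)
$o = 30$ ($o = \left(-6 - 4\right) \left(-3\right) = \left(-10\right) \left(-3\right) = 30$)
$R{\left(N,D \right)} = -130 + N$ ($R{\left(N,D \right)} = N - 130 = -130 + N$)
$R{\left(o,\sqrt{70 + 112} \right)} - 24265 = \left(-130 + 30\right) - 24265 = -100 - 24265 = -24365$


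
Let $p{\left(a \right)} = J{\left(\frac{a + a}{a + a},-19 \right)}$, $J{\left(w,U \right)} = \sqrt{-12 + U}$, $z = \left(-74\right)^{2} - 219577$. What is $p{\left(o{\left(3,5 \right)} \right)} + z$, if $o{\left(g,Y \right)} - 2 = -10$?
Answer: $-214101 + i \sqrt{31} \approx -2.141 \cdot 10^{5} + 5.5678 i$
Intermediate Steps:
$o{\left(g,Y \right)} = -8$ ($o{\left(g,Y \right)} = 2 - 10 = -8$)
$z = -214101$ ($z = 5476 - 219577 = -214101$)
$p{\left(a \right)} = i \sqrt{31}$ ($p{\left(a \right)} = \sqrt{-12 - 19} = \sqrt{-31} = i \sqrt{31}$)
$p{\left(o{\left(3,5 \right)} \right)} + z = i \sqrt{31} - 214101 = -214101 + i \sqrt{31}$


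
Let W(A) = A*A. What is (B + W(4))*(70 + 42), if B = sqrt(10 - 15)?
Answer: 1792 + 112*I*sqrt(5) ≈ 1792.0 + 250.44*I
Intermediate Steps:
W(A) = A**2
B = I*sqrt(5) (B = sqrt(-5) = I*sqrt(5) ≈ 2.2361*I)
(B + W(4))*(70 + 42) = (I*sqrt(5) + 4**2)*(70 + 42) = (I*sqrt(5) + 16)*112 = (16 + I*sqrt(5))*112 = 1792 + 112*I*sqrt(5)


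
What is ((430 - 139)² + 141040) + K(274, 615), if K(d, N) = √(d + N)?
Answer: 225721 + √889 ≈ 2.2575e+5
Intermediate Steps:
K(d, N) = √(N + d)
((430 - 139)² + 141040) + K(274, 615) = ((430 - 139)² + 141040) + √(615 + 274) = (291² + 141040) + √889 = (84681 + 141040) + √889 = 225721 + √889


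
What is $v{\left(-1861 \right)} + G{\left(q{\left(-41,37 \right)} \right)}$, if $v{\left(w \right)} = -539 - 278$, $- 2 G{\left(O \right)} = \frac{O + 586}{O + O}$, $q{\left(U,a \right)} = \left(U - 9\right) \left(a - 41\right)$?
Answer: $- \frac{327193}{400} \approx -817.98$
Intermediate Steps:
$q{\left(U,a \right)} = \left(-41 + a\right) \left(-9 + U\right)$ ($q{\left(U,a \right)} = \left(-9 + U\right) \left(-41 + a\right) = \left(-41 + a\right) \left(-9 + U\right)$)
$G{\left(O \right)} = - \frac{586 + O}{4 O}$ ($G{\left(O \right)} = - \frac{\left(O + 586\right) \frac{1}{O + O}}{2} = - \frac{\left(586 + O\right) \frac{1}{2 O}}{2} = - \frac{\frac{1}{2} \frac{1}{O} \left(586 + O\right)}{2} = - \frac{586 + O}{4 O}$)
$v{\left(w \right)} = -817$ ($v{\left(w \right)} = -539 - 278 = -817$)
$v{\left(-1861 \right)} + G{\left(q{\left(-41,37 \right)} \right)} = -817 + \frac{-586 - \left(369 - -1681 - 333 - 1517\right)}{4 \left(369 - -1681 - 333 - 1517\right)} = -817 + \frac{-586 - \left(369 + 1681 - 333 - 1517\right)}{4 \left(369 + 1681 - 333 - 1517\right)} = -817 + \frac{-586 - 200}{4 \cdot 200} = -817 + \frac{1}{4} \cdot \frac{1}{200} \left(-586 - 200\right) = -817 + \frac{1}{4} \cdot \frac{1}{200} \left(-786\right) = -817 - \frac{393}{400} = - \frac{327193}{400}$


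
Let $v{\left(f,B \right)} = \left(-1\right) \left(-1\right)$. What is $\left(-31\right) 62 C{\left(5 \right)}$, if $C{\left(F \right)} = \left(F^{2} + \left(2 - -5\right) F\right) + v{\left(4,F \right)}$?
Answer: $-117242$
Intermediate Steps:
$v{\left(f,B \right)} = 1$
$C{\left(F \right)} = 1 + F^{2} + 7 F$ ($C{\left(F \right)} = \left(F^{2} + \left(2 - -5\right) F\right) + 1 = \left(F^{2} + \left(2 + 5\right) F\right) + 1 = \left(F^{2} + 7 F\right) + 1 = 1 + F^{2} + 7 F$)
$\left(-31\right) 62 C{\left(5 \right)} = \left(-31\right) 62 \left(1 + 5^{2} + 7 \cdot 5\right) = - 1922 \left(1 + 25 + 35\right) = \left(-1922\right) 61 = -117242$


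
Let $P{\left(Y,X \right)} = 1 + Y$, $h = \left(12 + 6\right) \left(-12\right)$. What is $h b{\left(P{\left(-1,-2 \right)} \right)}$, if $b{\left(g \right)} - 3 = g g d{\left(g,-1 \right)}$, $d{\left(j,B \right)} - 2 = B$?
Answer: $-648$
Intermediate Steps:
$d{\left(j,B \right)} = 2 + B$
$h = -216$ ($h = 18 \left(-12\right) = -216$)
$b{\left(g \right)} = 3 + g^{2}$ ($b{\left(g \right)} = 3 + g g \left(2 - 1\right) = 3 + g^{2} \cdot 1 = 3 + g^{2}$)
$h b{\left(P{\left(-1,-2 \right)} \right)} = - 216 \left(3 + \left(1 - 1\right)^{2}\right) = - 216 \left(3 + 0^{2}\right) = - 216 \left(3 + 0\right) = \left(-216\right) 3 = -648$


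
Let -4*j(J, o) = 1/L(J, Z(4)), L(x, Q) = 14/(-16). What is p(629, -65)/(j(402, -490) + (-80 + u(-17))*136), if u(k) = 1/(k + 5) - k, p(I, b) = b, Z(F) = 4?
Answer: 273/36032 ≈ 0.0075766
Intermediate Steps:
L(x, Q) = -7/8 (L(x, Q) = 14*(-1/16) = -7/8)
u(k) = 1/(5 + k) - k
j(J, o) = 2/7 (j(J, o) = -1/(4*(-7/8)) = -¼*(-8/7) = 2/7)
p(629, -65)/(j(402, -490) + (-80 + u(-17))*136) = -65/(2/7 + (-80 + (1 - 1*(-17)² - 5*(-17))/(5 - 17))*136) = -65/(2/7 + (-80 + (1 - 1*289 + 85)/(-12))*136) = -65/(2/7 + (-80 - (1 - 289 + 85)/12)*136) = -65/(2/7 + (-80 - 1/12*(-203))*136) = -65/(2/7 + (-80 + 203/12)*136) = -65/(2/7 - 757/12*136) = -65/(2/7 - 25738/3) = -65/(-180160/21) = -65*(-21/180160) = 273/36032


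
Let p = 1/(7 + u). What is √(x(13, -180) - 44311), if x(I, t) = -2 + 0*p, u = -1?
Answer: I*√44313 ≈ 210.51*I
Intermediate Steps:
p = ⅙ (p = 1/(7 - 1) = 1/6 = ⅙ ≈ 0.16667)
x(I, t) = -2 (x(I, t) = -2 + 0*(⅙) = -2 + 0 = -2)
√(x(13, -180) - 44311) = √(-2 - 44311) = √(-44313) = I*√44313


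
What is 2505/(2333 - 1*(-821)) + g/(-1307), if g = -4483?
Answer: 17413417/4122278 ≈ 4.2242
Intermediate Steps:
2505/(2333 - 1*(-821)) + g/(-1307) = 2505/(2333 - 1*(-821)) - 4483/(-1307) = 2505/(2333 + 821) - 4483*(-1/1307) = 2505/3154 + 4483/1307 = 17413417/4122278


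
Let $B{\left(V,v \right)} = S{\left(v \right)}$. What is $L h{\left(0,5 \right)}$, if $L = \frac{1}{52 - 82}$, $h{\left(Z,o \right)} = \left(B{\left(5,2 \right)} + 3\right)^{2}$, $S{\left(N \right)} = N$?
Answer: $- \frac{5}{6} \approx -0.83333$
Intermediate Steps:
$B{\left(V,v \right)} = v$
$h{\left(Z,o \right)} = 25$ ($h{\left(Z,o \right)} = \left(2 + 3\right)^{2} = 5^{2} = 25$)
$L = - \frac{1}{30}$ ($L = \frac{1}{-30} = - \frac{1}{30} \approx -0.033333$)
$L h{\left(0,5 \right)} = \left(- \frac{1}{30}\right) 25 = - \frac{5}{6}$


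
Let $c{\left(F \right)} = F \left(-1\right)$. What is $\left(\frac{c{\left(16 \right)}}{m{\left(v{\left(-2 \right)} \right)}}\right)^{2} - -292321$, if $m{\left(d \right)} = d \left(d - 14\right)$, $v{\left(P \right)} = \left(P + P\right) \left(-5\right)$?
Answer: $\frac{65772229}{225} \approx 2.9232 \cdot 10^{5}$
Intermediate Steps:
$c{\left(F \right)} = - F$
$v{\left(P \right)} = - 10 P$ ($v{\left(P \right)} = 2 P \left(-5\right) = - 10 P$)
$m{\left(d \right)} = d \left(-14 + d\right)$
$\left(\frac{c{\left(16 \right)}}{m{\left(v{\left(-2 \right)} \right)}}\right)^{2} - -292321 = \left(\frac{\left(-1\right) 16}{\left(-10\right) \left(-2\right) \left(-14 - -20\right)}\right)^{2} - -292321 = \left(- \frac{16}{20 \left(-14 + 20\right)}\right)^{2} + 292321 = \left(- \frac{16}{20 \cdot 6}\right)^{2} + 292321 = \left(- \frac{16}{120}\right)^{2} + 292321 = \left(\left(-16\right) \frac{1}{120}\right)^{2} + 292321 = \left(- \frac{2}{15}\right)^{2} + 292321 = \frac{4}{225} + 292321 = \frac{65772229}{225}$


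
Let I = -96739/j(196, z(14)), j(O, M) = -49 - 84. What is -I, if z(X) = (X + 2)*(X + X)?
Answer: -96739/133 ≈ -727.36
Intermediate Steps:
z(X) = 2*X*(2 + X) (z(X) = (2 + X)*(2*X) = 2*X*(2 + X))
j(O, M) = -133
I = 96739/133 (I = -96739/(-133) = -96739*(-1/133) = 96739/133 ≈ 727.36)
-I = -1*96739/133 = -96739/133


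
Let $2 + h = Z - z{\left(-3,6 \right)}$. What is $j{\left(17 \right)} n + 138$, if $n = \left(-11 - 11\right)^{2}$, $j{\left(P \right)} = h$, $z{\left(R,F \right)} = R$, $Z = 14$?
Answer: $7398$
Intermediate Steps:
$h = 15$ ($h = -2 + \left(14 - -3\right) = -2 + \left(14 + 3\right) = -2 + 17 = 15$)
$j{\left(P \right)} = 15$
$n = 484$ ($n = \left(-11 - 11\right)^{2} = \left(-22\right)^{2} = 484$)
$j{\left(17 \right)} n + 138 = 15 \cdot 484 + 138 = 7260 + 138 = 7398$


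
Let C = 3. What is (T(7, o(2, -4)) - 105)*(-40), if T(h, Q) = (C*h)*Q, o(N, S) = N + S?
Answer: 5880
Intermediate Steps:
T(h, Q) = 3*Q*h (T(h, Q) = (3*h)*Q = 3*Q*h)
(T(7, o(2, -4)) - 105)*(-40) = (3*(2 - 4)*7 - 105)*(-40) = (3*(-2)*7 - 105)*(-40) = (-42 - 105)*(-40) = -147*(-40) = 5880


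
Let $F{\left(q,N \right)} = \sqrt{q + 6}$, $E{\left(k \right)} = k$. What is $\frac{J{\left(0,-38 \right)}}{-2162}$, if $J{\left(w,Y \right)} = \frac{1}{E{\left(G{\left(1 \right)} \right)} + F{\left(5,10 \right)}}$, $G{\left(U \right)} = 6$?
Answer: $- \frac{3}{27025} + \frac{\sqrt{11}}{54050} \approx -4.9646 \cdot 10^{-5}$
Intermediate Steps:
$F{\left(q,N \right)} = \sqrt{6 + q}$
$J{\left(w,Y \right)} = \frac{1}{6 + \sqrt{11}}$ ($J{\left(w,Y \right)} = \frac{1}{6 + \sqrt{6 + 5}} = \frac{1}{6 + \sqrt{11}}$)
$\frac{J{\left(0,-38 \right)}}{-2162} = \frac{\frac{6}{25} - \frac{\sqrt{11}}{25}}{-2162} = \left(\frac{6}{25} - \frac{\sqrt{11}}{25}\right) \left(- \frac{1}{2162}\right) = - \frac{3}{27025} + \frac{\sqrt{11}}{54050}$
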